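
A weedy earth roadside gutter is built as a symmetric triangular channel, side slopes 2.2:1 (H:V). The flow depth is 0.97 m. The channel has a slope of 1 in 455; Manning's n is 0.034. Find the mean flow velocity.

V = 0.8 m/s

For a triangular section with side slope z = 2.2: A = zy² = 2.2×0.97² = 2.07 m²; P = 2y√(1+z²) = 2×0.97×2.417 = 4.688 m.
Hydraulic radius R = A/P = 2.07/4.688 = 0.4415 m.
From Manning's equation, V = (1/n) R^(2/3) S^(1/2) = (1/0.034) × 0.4415^(2/3) × 0.002198^(1/2) = 0.8 m/s.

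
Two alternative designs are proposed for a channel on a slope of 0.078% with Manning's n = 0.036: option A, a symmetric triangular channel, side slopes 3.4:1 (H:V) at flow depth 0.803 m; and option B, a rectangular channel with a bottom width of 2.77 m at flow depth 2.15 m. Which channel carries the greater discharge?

Channel A: For a triangular section with side slope z = 3.4: A = zy² = 3.4×0.803² = 2.192 m²; P = 2y√(1+z²) = 2×0.803×3.544 = 5.692 m. Hydraulic radius R = A/P = 2.192/5.692 = 0.3852 m. Q_A = (1/0.036)·2.192·0.3852^(2/3)·√0.00078 = 0.9004 m³/s.
Channel B: Flow area A = b·y = 2.77 × 2.15 = 5.955 m². Wetted perimeter P = b + 2y = 2.77 + 2×2.15 = 7.07 m. Hydraulic radius R = A/P = 5.955/7.07 = 0.8424 m. Q_B = (1/0.036)·5.955·0.8424^(2/3)·√0.00078 = 4.121 m³/s.
Q_A = 0.9004 m³/s vs Q_B = 4.121 m³/s, so channel B carries more.

channel B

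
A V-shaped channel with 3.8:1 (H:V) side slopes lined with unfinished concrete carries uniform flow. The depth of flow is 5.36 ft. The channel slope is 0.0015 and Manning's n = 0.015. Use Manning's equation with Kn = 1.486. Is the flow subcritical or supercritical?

For a triangular section with side slope z = 3.8: A = zy² = 3.8×5.36² = 109.2 ft²; P = 2y√(1+z²) = 2×5.36×3.929 = 42.12 ft.
Hydraulic radius R = A/P = 109.2/42.12 = 2.592 ft.
V = (1.486/n) R^(2/3) √S = (1.486/0.015) × 2.592^(2/3) × √0.0015 = 7.239 ft/s. Hydraulic depth D_h = A/T = 109.2/40.74 = 2.68 ft.
Froude number Fr = V/√(g·D_h) = 7.239/√(32.2×2.68) = 0.779, which is less than 1, so the flow is subcritical.

subcritical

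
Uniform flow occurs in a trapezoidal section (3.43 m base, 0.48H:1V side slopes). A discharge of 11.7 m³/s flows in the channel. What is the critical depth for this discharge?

At critical depth, Q² T / (g A³) = 1, i.e. A³/T = Q²/g = 11.7²/9.81 = 13.95.
Trying y = 1.12 m: A³/T = 19.48 — over.
Trying y = 1.01 m: A³/T = 14.05 — ≈ 13.95.

y_c = 1.01 m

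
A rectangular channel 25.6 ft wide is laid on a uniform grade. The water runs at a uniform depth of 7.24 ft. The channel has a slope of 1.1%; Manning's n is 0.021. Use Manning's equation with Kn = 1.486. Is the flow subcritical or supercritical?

supercritical

Flow area A = b·y = 25.6 × 7.24 = 185.3 ft². Wetted perimeter P = b + 2y = 25.6 + 2×7.24 = 40.08 ft.
Hydraulic radius R = A/P = 185.3/40.08 = 4.624 ft.
V = (1.486/n) R^(2/3) √S = (1.486/0.021) × 4.624^(2/3) × √0.011 = 20.6 ft/s. Hydraulic depth D_h = A/T = 185.3/25.6 = 7.24 ft.
Froude number Fr = V/√(g·D_h) = 20.6/√(32.2×7.24) = 1.35, which is greater than 1, so the flow is supercritical.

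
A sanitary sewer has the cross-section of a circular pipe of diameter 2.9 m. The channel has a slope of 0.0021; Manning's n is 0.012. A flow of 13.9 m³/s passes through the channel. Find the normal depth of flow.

Manning's equation rearranged: A R^(2/3) = nQ / (1·√S) = 0.012 × 13.9 / (√0.0021) = 3.64.
Trying y = 2.19 m: A R^(2/3) = 4.9 — over.
Trying y = 1.76 m: A R^(2/3) = 3.644 — ≈ 3.64.

y_n = 1.76 m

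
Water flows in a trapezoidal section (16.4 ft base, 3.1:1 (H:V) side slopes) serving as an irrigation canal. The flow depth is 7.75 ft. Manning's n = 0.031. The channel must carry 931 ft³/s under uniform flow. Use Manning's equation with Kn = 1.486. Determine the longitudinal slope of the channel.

S = 0.00049

With bottom width b = 16.4 ft and side slope z = 3.1: A = (b + zy)y = (16.4 + 3.1×7.75)×7.75 = 313.3 ft²; P = b + 2y√(1+z²) = 16.4 + 2×7.75×3.257 = 66.89 ft.
Hydraulic radius R = A/P = 313.3/66.89 = 4.684 ft.
From Manning's equation, S = [nQ / (1.486 A R^(2/3))]² = [0.031 × 931 / (1.486 × 313.3 × 4.684^(2/3))]² = 0.00049.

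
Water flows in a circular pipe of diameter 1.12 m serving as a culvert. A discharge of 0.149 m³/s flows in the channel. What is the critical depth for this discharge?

At critical depth, Q² T / (g A³) = 1, i.e. A³/T = Q²/g = 0.149²/9.81 = 0.002263.
At y = 0.146 m: A³/T = 0.0005721 — short.
At y = 0.231 m: A³/T = 0.003475 — over.
At y = 0.207 m: A³/T = 0.002261 — ≈ 0.002263.

y_c = 0.207 m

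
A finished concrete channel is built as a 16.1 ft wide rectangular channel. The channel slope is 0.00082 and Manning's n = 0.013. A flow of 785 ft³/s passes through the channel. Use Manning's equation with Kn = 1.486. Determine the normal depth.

Manning's equation rearranged: A R^(2/3) = nQ / (1.486·√S) = 0.013 × 785 / (1.486 × √0.00082) = 239.8.
Try y = 4.8 ft: A R^(2/3) = 161 — short.
Try y = 7.93 ft: A R^(2/3) = 321.4 — over.
Try y = 6.39 ft: A R^(2/3) = 240 — close enough.

y_n = 6.39 ft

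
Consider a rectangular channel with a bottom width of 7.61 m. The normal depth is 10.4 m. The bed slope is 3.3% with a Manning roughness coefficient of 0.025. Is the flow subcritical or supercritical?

Flow area A = b·y = 7.61 × 10.4 = 79.14 m². Wetted perimeter P = b + 2y = 7.61 + 2×10.4 = 28.41 m.
Hydraulic radius R = A/P = 79.14/28.41 = 2.786 m.
V = (1/n) R^(2/3) √S = (1/0.025) × 2.786^(2/3) × √0.033 = 14.39 m/s. Hydraulic depth D_h = A/T = 79.14/7.61 = 10.4 m.
Froude number Fr = V/√(g·D_h) = 14.39/√(9.81×10.4) = 1.42, which is greater than 1, so the flow is supercritical.

supercritical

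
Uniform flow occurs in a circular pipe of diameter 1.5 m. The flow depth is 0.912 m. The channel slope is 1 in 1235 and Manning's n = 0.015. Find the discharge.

For a circular section of diameter D = 1.5 m at depth y = 0.912 m, the central angle is θ = 2 arccos(1 − 2y/D) = 3.577 rad. Then A = (D²/8)(θ − sin θ) = 1.125 m² and P = Dθ/2 = 2.683 m.
Hydraulic radius R = A/P = 1.125/2.683 = 0.4192 m.
Manning's equation: Q = (1/n) A R^(2/3) S^(1/2) = (1/0.015) × 1.125 × 0.4192^(2/3) × 0.0008097^(1/2) = 1.2 m³/s.

Q = 1.2 m³/s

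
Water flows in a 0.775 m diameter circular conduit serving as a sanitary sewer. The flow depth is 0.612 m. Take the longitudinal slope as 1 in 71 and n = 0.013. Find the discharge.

For a circular section of diameter D = 0.775 m at depth y = 0.612 m, the central angle is θ = 2 arccos(1 − 2y/D) = 4.377 rad. Then A = (D²/8)(θ − sin θ) = 0.3996 m² and P = Dθ/2 = 1.696 m.
Hydraulic radius R = A/P = 0.3996/1.696 = 0.2356 m.
Manning's equation: Q = (1/n) A R^(2/3) S^(1/2) = (1/0.013) × 0.3996 × 0.2356^(2/3) × 0.01408^(1/2) = 1.39 m³/s.

Q = 1.39 m³/s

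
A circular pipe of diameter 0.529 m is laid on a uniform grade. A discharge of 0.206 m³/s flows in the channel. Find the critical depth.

At critical depth, Q² T / (g A³) = 1, i.e. A³/T = Q²/g = 0.206²/9.81 = 0.004326.
Trying y = 0.239 m: A³/T = 0.001703 — low.
Trying y = 0.37 m: A³/T = 0.009124 — high.
Trying y = 0.305 m: A³/T = 0.004323 — matches.

y_c = 0.305 m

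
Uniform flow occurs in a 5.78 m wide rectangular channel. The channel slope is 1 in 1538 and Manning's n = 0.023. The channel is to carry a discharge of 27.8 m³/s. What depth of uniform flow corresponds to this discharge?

y_n = 3.26 m

Manning's equation rearranged: A R^(2/3) = nQ / (1·√S) = 0.023 × 27.8 / (√0.0006502) = 25.08.
At y = 2.54 m: A R^(2/3) = 17.95 — too small.
At y = 3.26 m: A R^(2/3) = 25.04 — ≈ 25.08.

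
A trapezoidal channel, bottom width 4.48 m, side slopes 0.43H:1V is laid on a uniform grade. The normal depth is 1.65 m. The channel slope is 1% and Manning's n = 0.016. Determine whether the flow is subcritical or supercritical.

With bottom width b = 4.48 m and side slope z = 0.43: A = (b + zy)y = (4.48 + 0.43×1.65)×1.65 = 8.563 m²; P = b + 2y√(1+z²) = 4.48 + 2×1.65×1.089 = 8.072 m.
Hydraulic radius R = A/P = 8.563/8.072 = 1.061 m.
V = (1/n) R^(2/3) √S = (1/0.016) × 1.061^(2/3) × √0.01 = 6.501 m/s. Hydraulic depth D_h = A/T = 8.563/5.899 = 1.452 m.
Froude number Fr = V/√(g·D_h) = 6.501/√(9.81×1.452) = 1.72, which is greater than 1, so the flow is supercritical.

supercritical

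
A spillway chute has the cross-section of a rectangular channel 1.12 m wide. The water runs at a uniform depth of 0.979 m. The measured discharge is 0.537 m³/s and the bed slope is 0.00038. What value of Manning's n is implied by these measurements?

Flow area A = b·y = 1.12 × 0.979 = 1.096 m². Wetted perimeter P = b + 2y = 1.12 + 2×0.979 = 3.078 m.
Hydraulic radius R = A/P = 1.096/3.078 = 0.3562 m.
Rearranging Manning's equation: n = (1/Q) A R^(2/3) S^(1/2) = (1/0.537) × 1.096 × 0.3562^(2/3) × √0.00038 = 0.02.

n = 0.02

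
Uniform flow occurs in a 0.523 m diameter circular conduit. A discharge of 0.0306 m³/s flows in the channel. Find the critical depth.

y_c = 0.114 m

At critical depth, Q² T / (g A³) = 1, i.e. A³/T = Q²/g = 0.0306²/9.81 = 0.00009545.
Trying y = 0.142 m: A³/T = 0.0002255 — over.
Trying y = 0.114 m: A³/T = 0.00009578 — close enough.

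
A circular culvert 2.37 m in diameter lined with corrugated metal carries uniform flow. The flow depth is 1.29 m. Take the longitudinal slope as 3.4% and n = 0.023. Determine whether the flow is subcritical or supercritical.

supercritical

For a circular section of diameter D = 2.37 m at depth y = 1.29 m, the central angle is θ = 2 arccos(1 − 2y/D) = 3.319 rad. Then A = (D²/8)(θ − sin θ) = 2.454 m² and P = Dθ/2 = 3.933 m.
Hydraulic radius R = A/P = 2.454/3.933 = 0.624 m.
V = (1/n) R^(2/3) √S = (1/0.023) × 0.624^(2/3) × √0.034 = 5.854 m/s. Hydraulic depth D_h = A/T = 2.454/2.361 = 1.04 m.
Froude number Fr = V/√(g·D_h) = 5.854/√(9.81×1.04) = 1.83, which is greater than 1, so the flow is supercritical.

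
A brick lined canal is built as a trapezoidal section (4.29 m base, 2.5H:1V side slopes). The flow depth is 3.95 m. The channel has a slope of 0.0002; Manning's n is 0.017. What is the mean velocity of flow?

V = 1.4 m/s

With bottom width b = 4.29 m and side slope z = 2.5: A = (b + zy)y = (4.29 + 2.5×3.95)×3.95 = 55.95 m²; P = b + 2y√(1+z²) = 4.29 + 2×3.95×2.693 = 25.56 m.
Hydraulic radius R = A/P = 55.95/25.56 = 2.189 m.
From Manning's equation, V = (1/n) R^(2/3) S^(1/2) = (1/0.017) × 2.189^(2/3) × 0.0002^(1/2) = 1.4 m/s.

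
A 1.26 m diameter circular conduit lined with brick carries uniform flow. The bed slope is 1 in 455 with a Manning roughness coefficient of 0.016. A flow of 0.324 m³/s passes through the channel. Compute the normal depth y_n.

y_n = 0.374 m

Manning's equation rearranged: A R^(2/3) = nQ / (1·√S) = 0.016 × 0.324 / (√0.002198) = 0.1106.
At y = 0.285 m: A R^(2/3) = 0.06477 — short.
At y = 0.456 m: A R^(2/3) = 0.1616 — over.
At y = 0.374 m: A R^(2/3) = 0.1107 — ≈ 0.1106.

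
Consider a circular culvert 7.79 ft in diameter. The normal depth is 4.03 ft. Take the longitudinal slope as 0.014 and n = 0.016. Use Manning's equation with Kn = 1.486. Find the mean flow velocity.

For a circular section of diameter D = 7.79 ft at depth y = 4.03 ft, the central angle is θ = 2 arccos(1 − 2y/D) = 3.211 rad. Then A = (D²/8)(θ − sin θ) = 24.88 ft² and P = Dθ/2 = 12.51 ft.
Hydraulic radius R = A/P = 24.88/12.51 = 1.99 ft.
From Manning's equation, V = (1.486/n) R^(2/3) S^(1/2) = (1.486/0.016) × 1.99^(2/3) × 0.014^(1/2) = 17.4 ft/s.

V = 17.4 ft/s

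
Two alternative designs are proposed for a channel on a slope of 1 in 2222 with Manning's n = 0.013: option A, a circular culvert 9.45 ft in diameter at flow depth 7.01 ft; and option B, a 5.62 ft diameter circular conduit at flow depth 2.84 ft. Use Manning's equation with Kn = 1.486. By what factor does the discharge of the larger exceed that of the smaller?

7.07

Channel A: For a circular section of diameter D = 9.45 ft at depth y = 7.01 ft, the central angle is θ = 2 arccos(1 − 2y/D) = 4.151 rad. Then A = (D²/8)(θ − sin θ) = 55.79 ft² and P = Dθ/2 = 19.61 ft. Hydraulic radius R = A/P = 55.79/19.61 = 2.844 ft. Q_A = (1.486/0.013)·55.79·2.844^(2/3)·√0.00045 = 271.6 ft³/s.
Channel B: For a circular section of diameter D = 5.62 ft at depth y = 2.84 ft, the central angle is θ = 2 arccos(1 − 2y/D) = 3.163 rad. Then A = (D²/8)(θ − sin θ) = 12.57 ft² and P = Dθ/2 = 8.888 ft. Hydraulic radius R = A/P = 12.57/8.888 = 1.414 ft. Q_B = (1.486/0.013)·12.57·1.414^(2/3)·√0.00045 = 38.41 ft³/s.
The larger discharge is 271.6 ft³/s and the smaller is 38.41 ft³/s; the ratio is 7.07.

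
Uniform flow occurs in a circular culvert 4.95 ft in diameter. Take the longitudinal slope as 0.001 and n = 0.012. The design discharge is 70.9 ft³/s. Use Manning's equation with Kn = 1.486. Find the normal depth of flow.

Manning's equation rearranged: A R^(2/3) = nQ / (1.486·√S) = 0.012 × 70.9 / (1.486 × √0.001) = 18.11.
Try y = 2.55 ft: A R^(2/3) = 11.66 — too small.
Try y = 3.87 ft: A R^(2/3) = 21.18 — too large.
Try y = 3.4 ft: A R^(2/3) = 18.11 — matches.

y_n = 3.4 ft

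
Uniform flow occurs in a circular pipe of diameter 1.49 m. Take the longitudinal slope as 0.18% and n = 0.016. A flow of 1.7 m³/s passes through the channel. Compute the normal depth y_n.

Manning's equation rearranged: A R^(2/3) = nQ / (1·√S) = 0.016 × 1.7 / (√0.0018) = 0.6411.
At y = 0.639 m: A R^(2/3) = 0.3451 — low.
At y = 1.14 m: A R^(2/3) = 0.842 — high.
At y = 0.928 m: A R^(2/3) = 0.6416 — close enough.

y_n = 0.928 m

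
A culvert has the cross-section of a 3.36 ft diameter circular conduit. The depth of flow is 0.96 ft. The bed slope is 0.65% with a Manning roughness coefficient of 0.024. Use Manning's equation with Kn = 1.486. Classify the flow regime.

For a circular section of diameter D = 3.36 ft at depth y = 0.96 ft, the central angle is θ = 2 arccos(1 − 2y/D) = 2.256 rad. Then A = (D²/8)(θ − sin θ) = 2.09 ft² and P = Dθ/2 = 3.79 ft.
Hydraulic radius R = A/P = 2.09/3.79 = 0.5516 ft.
V = (1.486/n) R^(2/3) √S = (1.486/0.024) × 0.5516^(2/3) × √0.0065 = 3.358 ft/s. Hydraulic depth D_h = A/T = 2.09/3.036 = 0.6886 ft.
Froude number Fr = V/√(g·D_h) = 3.358/√(32.2×0.6886) = 0.713, which is less than 1, so the flow is subcritical.

subcritical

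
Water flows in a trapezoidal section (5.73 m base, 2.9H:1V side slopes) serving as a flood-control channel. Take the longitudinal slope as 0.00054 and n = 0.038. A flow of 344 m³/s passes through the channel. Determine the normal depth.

Manning's equation rearranged: A R^(2/3) = nQ / (1·√S) = 0.038 × 344 / (√0.00054) = 562.5.
Try y = 8.79 m: A R^(2/3) = 759.1 — high.
Try y = 6.16 m: A R^(2/3) = 324.7 — low.
Try y = 7.76 m: A R^(2/3) = 561.9 — ≈ 562.5.

y_n = 7.76 m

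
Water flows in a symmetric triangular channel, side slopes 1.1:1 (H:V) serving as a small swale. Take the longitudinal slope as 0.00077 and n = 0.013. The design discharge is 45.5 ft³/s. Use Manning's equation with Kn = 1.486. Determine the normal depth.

Manning's equation rearranged: A R^(2/3) = nQ / (1.486·√S) = 0.013 × 45.5 / (1.486 × √0.00077) = 14.34.
Try y = 2.34 ft: A R^(2/3) = 5.471 — short.
Try y = 3.7 ft: A R^(2/3) = 18.57 — over.
Try y = 3.36 ft: A R^(2/3) = 14.36 — ≈ 14.34.

y_n = 3.36 ft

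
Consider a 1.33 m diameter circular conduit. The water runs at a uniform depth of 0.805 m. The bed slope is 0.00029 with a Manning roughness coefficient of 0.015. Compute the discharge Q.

Q = 0.515 m³/s

For a circular section of diameter D = 1.33 m at depth y = 0.805 m, the central angle is θ = 2 arccos(1 − 2y/D) = 3.566 rad. Then A = (D²/8)(θ − sin θ) = 0.8795 m² and P = Dθ/2 = 2.371 m.
Hydraulic radius R = A/P = 0.8795/2.371 = 0.3709 m.
Manning's equation: Q = (1/n) A R^(2/3) S^(1/2) = (1/0.015) × 0.8795 × 0.3709^(2/3) × 0.00029^(1/2) = 0.515 m³/s.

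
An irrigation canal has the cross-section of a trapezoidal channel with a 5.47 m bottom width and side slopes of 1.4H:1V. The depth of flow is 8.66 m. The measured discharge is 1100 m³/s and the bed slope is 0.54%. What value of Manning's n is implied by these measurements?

With bottom width b = 5.47 m and side slope z = 1.4: A = (b + zy)y = (5.47 + 1.4×8.66)×8.66 = 152.4 m²; P = b + 2y√(1+z²) = 5.47 + 2×8.66×1.72 = 35.27 m.
Hydraulic radius R = A/P = 152.4/35.27 = 4.32 m.
Rearranging Manning's equation: n = (1/Q) A R^(2/3) S^(1/2) = (1/1100) × 152.4 × 4.32^(2/3) × √0.0054 = 0.027.

n = 0.027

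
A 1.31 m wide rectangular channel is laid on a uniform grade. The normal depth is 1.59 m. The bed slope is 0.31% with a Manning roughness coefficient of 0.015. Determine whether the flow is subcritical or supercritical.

subcritical

Flow area A = b·y = 1.31 × 1.59 = 2.083 m². Wetted perimeter P = b + 2y = 1.31 + 2×1.59 = 4.49 m.
Hydraulic radius R = A/P = 2.083/4.49 = 0.4639 m.
V = (1/n) R^(2/3) √S = (1/0.015) × 0.4639^(2/3) × √0.0031 = 2.224 m/s. Hydraulic depth D_h = A/T = 2.083/1.31 = 1.59 m.
Froude number Fr = V/√(g·D_h) = 2.224/√(9.81×1.59) = 0.563, which is less than 1, so the flow is subcritical.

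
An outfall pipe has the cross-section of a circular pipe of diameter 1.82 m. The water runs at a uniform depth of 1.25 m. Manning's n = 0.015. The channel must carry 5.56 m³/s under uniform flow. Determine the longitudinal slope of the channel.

For a circular section of diameter D = 1.82 m at depth y = 1.25 m, the central angle is θ = 2 arccos(1 − 2y/D) = 3.907 rad. Then A = (D²/8)(θ − sin θ) = 1.905 m² and P = Dθ/2 = 3.556 m.
Hydraulic radius R = A/P = 1.905/3.556 = 0.5357 m.
From Manning's equation, S = [nQ / (1 A R^(2/3))]² = [0.015 × 5.56 / (1 × 1.905 × 0.5357^(2/3))]² = 0.00441.

S = 0.00441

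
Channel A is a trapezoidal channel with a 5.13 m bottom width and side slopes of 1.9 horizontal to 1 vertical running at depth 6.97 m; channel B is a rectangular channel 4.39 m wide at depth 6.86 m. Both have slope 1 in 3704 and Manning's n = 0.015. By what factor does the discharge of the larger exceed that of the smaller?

7.19

Channel A: With bottom width b = 5.13 m and side slope z = 1.9: A = (b + zy)y = (5.13 + 1.9×6.97)×6.97 = 128.1 m²; P = b + 2y√(1+z²) = 5.13 + 2×6.97×2.147 = 35.06 m. Hydraulic radius R = A/P = 128.1/35.06 = 3.653 m. Q_A = (1/0.015)·128.1·3.653^(2/3)·√0.00027 = 332.7 m³/s.
Channel B: Flow area A = b·y = 4.39 × 6.86 = 30.12 m². Wetted perimeter P = b + 2y = 4.39 + 2×6.86 = 18.11 m. Hydraulic radius R = A/P = 30.12/18.11 = 1.663 m. Q_B = (1/0.015)·30.12·1.663^(2/3)·√0.00027 = 46.3 m³/s.
The larger discharge is 332.7 m³/s and the smaller is 46.3 m³/s; the ratio is 7.19.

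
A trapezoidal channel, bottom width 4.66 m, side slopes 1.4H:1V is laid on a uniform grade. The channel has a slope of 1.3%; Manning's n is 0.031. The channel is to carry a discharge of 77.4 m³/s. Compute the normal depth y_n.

y_n = 2.19 m

Manning's equation rearranged: A R^(2/3) = nQ / (1·√S) = 0.031 × 77.4 / (√0.013) = 21.04.
At y = 1.66 m: A R^(2/3) = 12.49 — low.
At y = 2.72 m: A R^(2/3) = 32.07 — high.
At y = 2.19 m: A R^(2/3) = 21.05 — matches.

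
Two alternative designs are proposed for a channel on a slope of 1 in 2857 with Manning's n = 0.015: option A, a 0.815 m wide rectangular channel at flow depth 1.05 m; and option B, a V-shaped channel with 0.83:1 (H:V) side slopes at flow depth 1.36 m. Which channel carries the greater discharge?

Channel A: Flow area A = b·y = 0.815 × 1.05 = 0.8558 m². Wetted perimeter P = b + 2y = 0.815 + 2×1.05 = 2.915 m. Hydraulic radius R = A/P = 0.8558/2.915 = 0.2936 m. Q_A = (1/0.015)·0.8558·0.2936^(2/3)·√0.00035 = 0.4715 m³/s.
Channel B: For a triangular section with side slope z = 0.83: A = zy² = 0.83×1.36² = 1.535 m²; P = 2y√(1+z²) = 2×1.36×1.3 = 3.535 m. Hydraulic radius R = A/P = 1.535/3.535 = 0.4343 m. Q_B = (1/0.015)·1.535·0.4343^(2/3)·√0.00035 = 1.098 m³/s.
Q_A = 0.4715 m³/s vs Q_B = 1.098 m³/s, so channel B carries more.

channel B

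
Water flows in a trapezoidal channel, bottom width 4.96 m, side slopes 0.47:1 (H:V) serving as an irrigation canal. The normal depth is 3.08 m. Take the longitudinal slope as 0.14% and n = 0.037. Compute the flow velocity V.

With bottom width b = 4.96 m and side slope z = 0.47: A = (b + zy)y = (4.96 + 0.47×3.08)×3.08 = 19.74 m²; P = b + 2y√(1+z²) = 4.96 + 2×3.08×1.105 = 11.77 m.
Hydraulic radius R = A/P = 19.74/11.77 = 1.677 m.
From Manning's equation, V = (1/n) R^(2/3) S^(1/2) = (1/0.037) × 1.677^(2/3) × 0.0014^(1/2) = 1.43 m/s.

V = 1.43 m/s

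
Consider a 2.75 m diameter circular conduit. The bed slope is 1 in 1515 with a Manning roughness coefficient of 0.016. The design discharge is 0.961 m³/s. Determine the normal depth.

y_n = 0.668 m

Manning's equation rearranged: A R^(2/3) = nQ / (1·√S) = 0.016 × 0.961 / (√0.0006601) = 0.5985.
Trying y = 0.601 m: A R^(2/3) = 0.4845 — too small.
Trying y = 0.76 m: A R^(2/3) = 0.7722 — too large.
Trying y = 0.668 m: A R^(2/3) = 0.5986 — matches.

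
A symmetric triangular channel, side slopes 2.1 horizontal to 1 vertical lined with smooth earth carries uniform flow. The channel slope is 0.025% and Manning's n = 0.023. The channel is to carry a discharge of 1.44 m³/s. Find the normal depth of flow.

Manning's equation rearranged: A R^(2/3) = nQ / (1·√S) = 0.023 × 1.44 / (√0.00025) = 2.095.
Try y = 1.03 m: A R^(2/3) = 1.337 — too small.
Try y = 1.22 m: A R^(2/3) = 2.1 — close enough.

y_n = 1.22 m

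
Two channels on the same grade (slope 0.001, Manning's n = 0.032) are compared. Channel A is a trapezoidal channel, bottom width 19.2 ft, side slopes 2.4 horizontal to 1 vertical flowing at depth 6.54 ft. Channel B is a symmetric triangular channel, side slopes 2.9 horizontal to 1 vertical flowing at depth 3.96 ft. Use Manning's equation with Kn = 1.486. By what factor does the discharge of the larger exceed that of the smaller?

8.72

Channel A: With bottom width b = 19.2 ft and side slope z = 2.4: A = (b + zy)y = (19.2 + 2.4×6.54)×6.54 = 228.2 ft²; P = b + 2y√(1+z²) = 19.2 + 2×6.54×2.6 = 53.21 ft. Hydraulic radius R = A/P = 228.2/53.21 = 4.289 ft. Q_A = (1.486/0.032)·228.2·4.289^(2/3)·√0.001 = 884.7 ft³/s.
Channel B: For a triangular section with side slope z = 2.9: A = zy² = 2.9×3.96² = 45.48 ft²; P = 2y√(1+z²) = 2×3.96×3.068 = 24.3 ft. Hydraulic radius R = A/P = 45.48/24.3 = 1.872 ft. Q_B = (1.486/0.032)·45.48·1.872^(2/3)·√0.001 = 101.4 ft³/s.
The larger discharge is 884.7 ft³/s and the smaller is 101.4 ft³/s; the ratio is 8.72.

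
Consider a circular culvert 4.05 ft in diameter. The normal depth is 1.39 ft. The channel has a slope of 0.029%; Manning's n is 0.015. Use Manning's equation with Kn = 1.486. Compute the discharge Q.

Q = 5.55 ft³/s

For a circular section of diameter D = 4.05 ft at depth y = 1.39 ft, the central angle is θ = 2 arccos(1 − 2y/D) = 2.504 rad. Then A = (D²/8)(θ − sin θ) = 3.912 ft² and P = Dθ/2 = 5.07 ft.
Hydraulic radius R = A/P = 3.912/5.07 = 0.7717 ft.
Manning's equation: Q = (1.486/n) A R^(2/3) S^(1/2) = (1.486/0.015) × 3.912 × 0.7717^(2/3) × 0.00029^(1/2) = 5.55 ft³/s.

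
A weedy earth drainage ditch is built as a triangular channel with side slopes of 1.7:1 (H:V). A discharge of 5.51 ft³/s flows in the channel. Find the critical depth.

y_c = 0.918 ft

At critical depth, Q² T / (g A³) = 1, i.e. A³/T = Q²/g = 5.51²/32.2 = 0.9429.
Trying y = 0.993 ft: A³/T = 1.395 — too large.
Trying y = 0.797 ft: A³/T = 0.4647 — too small.
Trying y = 0.918 ft: A³/T = 0.9421 — close enough.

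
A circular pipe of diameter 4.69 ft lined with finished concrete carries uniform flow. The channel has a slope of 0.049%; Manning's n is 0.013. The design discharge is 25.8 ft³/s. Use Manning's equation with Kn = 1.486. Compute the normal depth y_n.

y_n = 2.43 ft

Manning's equation rearranged: A R^(2/3) = nQ / (1.486·√S) = 0.013 × 25.8 / (1.486 × √0.00049) = 10.2.
Trying y = 1.77 ft: A R^(2/3) = 5.816 — too small.
Trying y = 2.43 ft: A R^(2/3) = 10.2 — matches.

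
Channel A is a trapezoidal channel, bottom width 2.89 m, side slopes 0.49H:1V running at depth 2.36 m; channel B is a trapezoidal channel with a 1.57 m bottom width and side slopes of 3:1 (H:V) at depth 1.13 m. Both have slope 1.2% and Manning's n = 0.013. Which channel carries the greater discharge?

channel A

Channel A: With bottom width b = 2.89 m and side slope z = 0.49: A = (b + zy)y = (2.89 + 0.49×2.36)×2.36 = 9.55 m²; P = b + 2y√(1+z²) = 2.89 + 2×2.36×1.114 = 8.146 m. Hydraulic radius R = A/P = 9.55/8.146 = 1.172 m. Q_A = (1/0.013)·9.55·1.172^(2/3)·√0.012 = 89.46 m³/s.
Channel B: With bottom width b = 1.57 m and side slope z = 3: A = (b + zy)y = (1.57 + 3×1.13)×1.13 = 5.605 m²; P = b + 2y√(1+z²) = 1.57 + 2×1.13×3.162 = 8.717 m. Hydraulic radius R = A/P = 5.605/8.717 = 0.643 m. Q_B = (1/0.013)·5.605·0.643^(2/3)·√0.012 = 35.18 m³/s.
Q_A = 89.46 m³/s vs Q_B = 35.18 m³/s, so channel A carries more.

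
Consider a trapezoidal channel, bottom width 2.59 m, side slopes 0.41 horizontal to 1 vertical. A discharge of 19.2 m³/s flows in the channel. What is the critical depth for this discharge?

At critical depth, Q² T / (g A³) = 1, i.e. A³/T = Q²/g = 19.2²/9.81 = 37.58.
Trying y = 1.32 m: A³/T = 19.23 — short.
Trying y = 1.83 m: A³/T = 55.84 — over.
Trying y = 1.62 m: A³/T = 37.39 — close enough.

y_c = 1.62 m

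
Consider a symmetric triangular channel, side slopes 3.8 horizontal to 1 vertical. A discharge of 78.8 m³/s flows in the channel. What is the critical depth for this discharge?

y_c = 2.45 m

At critical depth, Q² T / (g A³) = 1, i.e. A³/T = Q²/g = 78.8²/9.81 = 633.
Trying y = 1.8 m: A³/T = 136.4 — low.
Trying y = 3.05 m: A³/T = 1906 — high.
Trying y = 2.45 m: A³/T = 637.3 — ≈ 633.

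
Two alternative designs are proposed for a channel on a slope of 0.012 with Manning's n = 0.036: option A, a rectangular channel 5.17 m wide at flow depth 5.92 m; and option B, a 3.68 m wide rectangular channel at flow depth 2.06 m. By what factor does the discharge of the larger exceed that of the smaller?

6.09

Channel A: Flow area A = b·y = 5.17 × 5.92 = 30.61 m². Wetted perimeter P = b + 2y = 5.17 + 2×5.92 = 17.01 m. Hydraulic radius R = A/P = 30.61/17.01 = 1.799 m. Q_A = (1/0.036)·30.61·1.799^(2/3)·√0.012 = 137.8 m³/s.
Channel B: Flow area A = b·y = 3.68 × 2.06 = 7.581 m². Wetted perimeter P = b + 2y = 3.68 + 2×2.06 = 7.8 m. Hydraulic radius R = A/P = 7.581/7.8 = 0.9719 m. Q_B = (1/0.036)·7.581·0.9719^(2/3)·√0.012 = 22.63 m³/s.
The larger discharge is 137.8 m³/s and the smaller is 22.63 m³/s; the ratio is 6.09.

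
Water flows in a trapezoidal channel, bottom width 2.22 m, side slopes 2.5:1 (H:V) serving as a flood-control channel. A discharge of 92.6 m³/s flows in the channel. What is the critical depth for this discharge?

At critical depth, Q² T / (g A³) = 1, i.e. A³/T = Q²/g = 92.6²/9.81 = 874.1.
At y = 3.28 m: A³/T = 2144 — over.
At y = 2.06 m: A³/T = 279.5 — short.
At y = 2.68 m: A³/T = 874.6 — ≈ 874.1.

y_c = 2.68 m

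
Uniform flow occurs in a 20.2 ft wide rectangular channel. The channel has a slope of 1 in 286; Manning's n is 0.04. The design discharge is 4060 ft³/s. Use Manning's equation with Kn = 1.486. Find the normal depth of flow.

Manning's equation rearranged: A R^(2/3) = nQ / (1.486·√S) = 0.04 × 4060 / (1.486 × √0.003497) = 1848.
Try y = 16.9 ft: A R^(2/3) = 1167 — too small.
Try y = 29.7 ft: A R^(2/3) = 2306 — too large.
Try y = 24.6 ft: A R^(2/3) = 1846 — close enough.

y_n = 24.6 ft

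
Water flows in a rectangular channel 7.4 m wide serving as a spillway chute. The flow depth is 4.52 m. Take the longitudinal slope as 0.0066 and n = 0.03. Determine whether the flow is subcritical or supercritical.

subcritical

Flow area A = b·y = 7.4 × 4.52 = 33.45 m². Wetted perimeter P = b + 2y = 7.4 + 2×4.52 = 16.44 m.
Hydraulic radius R = A/P = 33.45/16.44 = 2.035 m.
V = (1/n) R^(2/3) √S = (1/0.03) × 2.035^(2/3) × √0.0066 = 4.348 m/s. Hydraulic depth D_h = A/T = 33.45/7.4 = 4.52 m.
Froude number Fr = V/√(g·D_h) = 4.348/√(9.81×4.52) = 0.653, which is less than 1, so the flow is subcritical.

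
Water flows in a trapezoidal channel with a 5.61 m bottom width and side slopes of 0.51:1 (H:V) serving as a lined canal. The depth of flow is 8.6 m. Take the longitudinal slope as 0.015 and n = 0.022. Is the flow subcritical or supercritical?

With bottom width b = 5.61 m and side slope z = 0.51: A = (b + zy)y = (5.61 + 0.51×8.6)×8.6 = 85.97 m²; P = b + 2y√(1+z²) = 5.61 + 2×8.6×1.123 = 24.92 m.
Hydraulic radius R = A/P = 85.97/24.92 = 3.45 m.
V = (1/n) R^(2/3) √S = (1/0.022) × 3.45^(2/3) × √0.015 = 12.71 m/s. Hydraulic depth D_h = A/T = 85.97/14.38 = 5.977 m.
Froude number Fr = V/√(g·D_h) = 12.71/√(9.81×5.977) = 1.66, which is greater than 1, so the flow is supercritical.

supercritical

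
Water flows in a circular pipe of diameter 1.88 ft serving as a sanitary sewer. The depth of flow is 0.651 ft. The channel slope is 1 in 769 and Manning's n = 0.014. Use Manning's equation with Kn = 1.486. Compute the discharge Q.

For a circular section of diameter D = 1.88 ft at depth y = 0.651 ft, the central angle is θ = 2 arccos(1 − 2y/D) = 2.517 rad. Then A = (D²/8)(θ − sin θ) = 0.8533 ft² and P = Dθ/2 = 2.366 ft.
Hydraulic radius R = A/P = 0.8533/2.366 = 0.3607 ft.
Manning's equation: Q = (1.486/n) A R^(2/3) S^(1/2) = (1.486/0.014) × 0.8533 × 0.3607^(2/3) × 0.0013^(1/2) = 1.66 ft³/s.

Q = 1.66 ft³/s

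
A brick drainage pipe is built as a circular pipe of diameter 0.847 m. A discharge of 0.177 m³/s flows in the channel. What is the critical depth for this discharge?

y_c = 0.245 m

At critical depth, Q² T / (g A³) = 1, i.e. A³/T = Q²/g = 0.177²/9.81 = 0.003194.
Trying y = 0.189 m: A³/T = 0.001169 — short.
Trying y = 0.245 m: A³/T = 0.003213 — matches.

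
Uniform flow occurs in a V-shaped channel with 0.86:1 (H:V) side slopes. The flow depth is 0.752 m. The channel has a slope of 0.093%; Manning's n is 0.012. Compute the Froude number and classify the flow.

For a triangular section with side slope z = 0.86: A = zy² = 0.86×0.752² = 0.4863 m²; P = 2y√(1+z²) = 2×0.752×1.319 = 1.984 m.
Hydraulic radius R = A/P = 0.4863/1.984 = 0.2452 m.
V = (1/n) R^(2/3) √S = (1/0.012) × 0.2452^(2/3) × √0.00093 = 0.9955 m/s. Hydraulic depth D_h = A/T = 0.4863/1.293 = 0.376 m.
Froude number Fr = V/√(g·D_h) = 0.9955/√(9.81×0.376) = 0.518, which is less than 1, so the flow is subcritical.

subcritical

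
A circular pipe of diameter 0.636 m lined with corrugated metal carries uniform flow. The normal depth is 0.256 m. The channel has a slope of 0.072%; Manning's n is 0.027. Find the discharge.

Q = 0.0316 m³/s

For a circular section of diameter D = 0.636 m at depth y = 0.256 m, the central angle is θ = 2 arccos(1 − 2y/D) = 2.749 rad. Then A = (D²/8)(θ − sin θ) = 0.1197 m² and P = Dθ/2 = 0.8742 m.
Hydraulic radius R = A/P = 0.1197/0.8742 = 0.1369 m.
Manning's equation: Q = (1/n) A R^(2/3) S^(1/2) = (1/0.027) × 0.1197 × 0.1369^(2/3) × 0.00072^(1/2) = 0.0316 m³/s.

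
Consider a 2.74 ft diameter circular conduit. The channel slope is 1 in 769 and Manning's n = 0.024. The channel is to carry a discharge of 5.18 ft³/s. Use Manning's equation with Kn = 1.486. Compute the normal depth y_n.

y_n = 1.38 ft

Manning's equation rearranged: A R^(2/3) = nQ / (1.486·√S) = 0.024 × 5.18 / (1.486 × √0.0013) = 2.32.
Trying y = 1.18 ft: A R^(2/3) = 1.765 — short.
Trying y = 1.72 ft: A R^(2/3) = 3.295 — over.
Trying y = 1.38 ft: A R^(2/3) = 2.319 — matches.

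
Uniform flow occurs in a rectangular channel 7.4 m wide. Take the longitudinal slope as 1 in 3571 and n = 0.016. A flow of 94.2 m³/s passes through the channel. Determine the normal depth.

y_n = 6.8 m

Manning's equation rearranged: A R^(2/3) = nQ / (1·√S) = 0.016 × 94.2 / (√0.00028) = 90.07.
At y = 5.58 m: A R^(2/3) = 70.37 — too small.
At y = 7.48 m: A R^(2/3) = 101.3 — too large.
At y = 6.8 m: A R^(2/3) = 90.11 — matches.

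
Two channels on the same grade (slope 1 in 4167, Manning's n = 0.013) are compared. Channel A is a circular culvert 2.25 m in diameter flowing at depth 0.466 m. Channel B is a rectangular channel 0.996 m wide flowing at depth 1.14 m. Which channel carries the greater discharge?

channel B

Channel A: For a circular section of diameter D = 2.25 m at depth y = 0.466 m, the central angle is θ = 2 arccos(1 − 2y/D) = 1.89 rad. Then A = (D²/8)(θ − sin θ) = 0.5951 m² and P = Dθ/2 = 2.126 m. Hydraulic radius R = A/P = 0.5951/2.126 = 0.2799 m. Q_A = (1/0.013)·0.5951·0.2799^(2/3)·√0.00024 = 0.3034 m³/s.
Channel B: Flow area A = b·y = 0.996 × 1.14 = 1.135 m². Wetted perimeter P = b + 2y = 0.996 + 2×1.14 = 3.276 m. Hydraulic radius R = A/P = 1.135/3.276 = 0.3466 m. Q_B = (1/0.013)·1.135·0.3466^(2/3)·√0.00024 = 0.6676 m³/s.
Q_A = 0.3034 m³/s vs Q_B = 0.6676 m³/s, so channel B carries more.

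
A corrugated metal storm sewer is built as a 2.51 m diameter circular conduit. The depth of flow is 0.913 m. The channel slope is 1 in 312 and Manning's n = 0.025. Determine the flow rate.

For a circular section of diameter D = 2.51 m at depth y = 0.913 m, the central angle is θ = 2 arccos(1 − 2y/D) = 2.59 rad. Then A = (D²/8)(θ − sin θ) = 1.626 m² and P = Dθ/2 = 3.25 m.
Hydraulic radius R = A/P = 1.626/3.25 = 0.5004 m.
Manning's equation: Q = (1/n) A R^(2/3) S^(1/2) = (1/0.025) × 1.626 × 0.5004^(2/3) × 0.003205^(1/2) = 2.32 m³/s.

Q = 2.32 m³/s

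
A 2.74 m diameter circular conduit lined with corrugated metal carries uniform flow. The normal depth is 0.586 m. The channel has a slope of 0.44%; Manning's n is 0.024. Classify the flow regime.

subcritical

For a circular section of diameter D = 2.74 m at depth y = 0.586 m, the central angle is θ = 2 arccos(1 − 2y/D) = 1.923 rad. Then A = (D²/8)(θ − sin θ) = 0.9239 m² and P = Dθ/2 = 2.635 m.
Hydraulic radius R = A/P = 0.9239/2.635 = 0.3507 m.
V = (1/n) R^(2/3) √S = (1/0.024) × 0.3507^(2/3) × √0.0044 = 1.374 m/s. Hydraulic depth D_h = A/T = 0.9239/2.247 = 0.4112 m.
Froude number Fr = V/√(g·D_h) = 1.374/√(9.81×0.4112) = 0.684, which is less than 1, so the flow is subcritical.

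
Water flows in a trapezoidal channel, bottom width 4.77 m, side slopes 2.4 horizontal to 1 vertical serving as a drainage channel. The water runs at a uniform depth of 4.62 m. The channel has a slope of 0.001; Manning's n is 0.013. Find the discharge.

With bottom width b = 4.77 m and side slope z = 2.4: A = (b + zy)y = (4.77 + 2.4×4.62)×4.62 = 73.26 m²; P = b + 2y√(1+z²) = 4.77 + 2×4.62×2.6 = 28.79 m.
Hydraulic radius R = A/P = 73.26/28.79 = 2.544 m.
Manning's equation: Q = (1/n) A R^(2/3) S^(1/2) = (1/0.013) × 73.26 × 2.544^(2/3) × 0.001^(1/2) = 332 m³/s.

Q = 332 m³/s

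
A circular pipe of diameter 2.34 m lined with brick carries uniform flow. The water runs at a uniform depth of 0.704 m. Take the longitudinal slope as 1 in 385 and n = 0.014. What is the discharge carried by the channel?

Q = 2.16 m³/s

For a circular section of diameter D = 2.34 m at depth y = 0.704 m, the central angle is θ = 2 arccos(1 − 2y/D) = 2.322 rad. Then A = (D²/8)(θ − sin θ) = 1.089 m² and P = Dθ/2 = 2.717 m.
Hydraulic radius R = A/P = 1.089/2.717 = 0.4009 m.
Manning's equation: Q = (1/n) A R^(2/3) S^(1/2) = (1/0.014) × 1.089 × 0.4009^(2/3) × 0.002597^(1/2) = 2.16 m³/s.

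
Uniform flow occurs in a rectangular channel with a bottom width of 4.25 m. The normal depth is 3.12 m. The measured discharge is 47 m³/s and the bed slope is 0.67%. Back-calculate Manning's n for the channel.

n = 0.027

Flow area A = b·y = 4.25 × 3.12 = 13.26 m². Wetted perimeter P = b + 2y = 4.25 + 2×3.12 = 10.49 m.
Hydraulic radius R = A/P = 13.26/10.49 = 1.264 m.
Rearranging Manning's equation: n = (1/Q) A R^(2/3) S^(1/2) = (1/47) × 13.26 × 1.264^(2/3) × √0.0067 = 0.027.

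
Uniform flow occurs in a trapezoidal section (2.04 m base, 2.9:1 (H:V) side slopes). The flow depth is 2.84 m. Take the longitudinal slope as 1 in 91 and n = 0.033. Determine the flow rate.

With bottom width b = 2.04 m and side slope z = 2.9: A = (b + zy)y = (2.04 + 2.9×2.84)×2.84 = 29.18 m²; P = b + 2y√(1+z²) = 2.04 + 2×2.84×3.068 = 19.46 m.
Hydraulic radius R = A/P = 29.18/19.46 = 1.499 m.
Manning's equation: Q = (1/n) A R^(2/3) S^(1/2) = (1/0.033) × 29.18 × 1.499^(2/3) × 0.01099^(1/2) = 121 m³/s.

Q = 121 m³/s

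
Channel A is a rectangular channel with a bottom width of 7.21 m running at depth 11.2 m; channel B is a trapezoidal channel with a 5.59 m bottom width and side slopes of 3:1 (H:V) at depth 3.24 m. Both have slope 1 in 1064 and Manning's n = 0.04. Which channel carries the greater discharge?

Channel A: Flow area A = b·y = 7.21 × 11.2 = 80.75 m². Wetted perimeter P = b + 2y = 7.21 + 2×11.2 = 29.61 m. Hydraulic radius R = A/P = 80.75/29.61 = 2.727 m. Q_A = (1/0.04)·80.75·2.727^(2/3)·√0.0009398 = 120.8 m³/s.
Channel B: With bottom width b = 5.59 m and side slope z = 3: A = (b + zy)y = (5.59 + 3×3.24)×3.24 = 49.6 m²; P = b + 2y√(1+z²) = 5.59 + 2×3.24×3.162 = 26.08 m. Hydraulic radius R = A/P = 49.6/26.08 = 1.902 m. Q_B = (1/0.04)·49.6·1.902^(2/3)·√0.0009398 = 58.36 m³/s.
Q_A = 120.8 m³/s vs Q_B = 58.36 m³/s, so channel A carries more.

channel A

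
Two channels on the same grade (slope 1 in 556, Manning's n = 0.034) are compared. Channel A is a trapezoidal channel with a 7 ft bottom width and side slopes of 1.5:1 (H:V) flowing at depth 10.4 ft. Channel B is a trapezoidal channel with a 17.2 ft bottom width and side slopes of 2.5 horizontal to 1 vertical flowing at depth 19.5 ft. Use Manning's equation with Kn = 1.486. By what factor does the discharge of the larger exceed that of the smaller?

Channel A: With bottom width b = 7 ft and side slope z = 1.5: A = (b + zy)y = (7 + 1.5×10.4)×10.4 = 235 ft²; P = b + 2y√(1+z²) = 7 + 2×10.4×1.803 = 44.5 ft. Hydraulic radius R = A/P = 235/44.5 = 5.282 ft. Q_A = (1.486/0.034)·235·5.282^(2/3)·√0.001799 = 1321 ft³/s.
Channel B: With bottom width b = 17.2 ft and side slope z = 2.5: A = (b + zy)y = (17.2 + 2.5×19.5)×19.5 = 1286 ft²; P = b + 2y√(1+z²) = 17.2 + 2×19.5×2.693 = 122.2 ft. Hydraulic radius R = A/P = 1286/122.2 = 10.52 ft. Q_B = (1.486/0.034)·1286·10.52^(2/3)·√0.001799 = 11450 ft³/s.
The larger discharge is 11450 ft³/s and the smaller is 1321 ft³/s; the ratio is 8.66.

8.66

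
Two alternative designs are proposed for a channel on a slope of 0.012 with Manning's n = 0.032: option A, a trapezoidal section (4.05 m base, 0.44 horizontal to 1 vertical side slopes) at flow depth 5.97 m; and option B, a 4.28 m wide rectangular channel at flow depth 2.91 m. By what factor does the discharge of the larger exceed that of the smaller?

4.89

Channel A: With bottom width b = 4.05 m and side slope z = 0.44: A = (b + zy)y = (4.05 + 0.44×5.97)×5.97 = 39.86 m²; P = b + 2y√(1+z²) = 4.05 + 2×5.97×1.093 = 17.09 m. Hydraulic radius R = A/P = 39.86/17.09 = 2.332 m. Q_A = (1/0.032)·39.86·2.332^(2/3)·√0.012 = 239.9 m³/s.
Channel B: Flow area A = b·y = 4.28 × 2.91 = 12.45 m². Wetted perimeter P = b + 2y = 4.28 + 2×2.91 = 10.1 m. Hydraulic radius R = A/P = 12.45/10.1 = 1.233 m. Q_B = (1/0.032)·12.45·1.233^(2/3)·√0.012 = 49.03 m³/s.
The larger discharge is 239.9 m³/s and the smaller is 49.03 m³/s; the ratio is 4.89.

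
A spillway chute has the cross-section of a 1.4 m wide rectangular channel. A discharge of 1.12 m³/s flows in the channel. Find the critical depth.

For a rectangular channel, critical depth y_c = (q²/g)^(1/3) where q = Q/b = 1.12/1.4 = 0.8 m²/s.
So y_c = (0.8²/9.81)^(1/3) = 0.403 m.

y_c = 0.403 m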